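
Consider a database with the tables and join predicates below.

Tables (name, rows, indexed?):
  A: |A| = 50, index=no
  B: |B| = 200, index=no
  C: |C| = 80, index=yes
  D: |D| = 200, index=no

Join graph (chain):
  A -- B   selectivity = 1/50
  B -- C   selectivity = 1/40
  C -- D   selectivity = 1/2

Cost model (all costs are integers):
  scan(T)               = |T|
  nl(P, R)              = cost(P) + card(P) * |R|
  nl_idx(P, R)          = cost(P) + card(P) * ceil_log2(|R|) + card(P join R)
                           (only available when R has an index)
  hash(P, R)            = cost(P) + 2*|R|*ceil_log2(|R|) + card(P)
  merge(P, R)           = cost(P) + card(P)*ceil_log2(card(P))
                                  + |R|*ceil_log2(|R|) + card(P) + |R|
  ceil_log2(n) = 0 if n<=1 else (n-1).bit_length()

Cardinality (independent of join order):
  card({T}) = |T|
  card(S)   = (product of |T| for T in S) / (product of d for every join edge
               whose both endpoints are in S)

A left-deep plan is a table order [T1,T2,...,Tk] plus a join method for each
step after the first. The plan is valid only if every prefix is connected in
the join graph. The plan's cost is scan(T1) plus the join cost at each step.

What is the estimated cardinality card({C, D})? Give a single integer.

8000

Tables in S: C(80), D(200)
Edges inside S: C-D(d=2)
numerator = 80 * 200 = 16000
denominator = 2 = 2
card(S) = 16000 / 2 = 8000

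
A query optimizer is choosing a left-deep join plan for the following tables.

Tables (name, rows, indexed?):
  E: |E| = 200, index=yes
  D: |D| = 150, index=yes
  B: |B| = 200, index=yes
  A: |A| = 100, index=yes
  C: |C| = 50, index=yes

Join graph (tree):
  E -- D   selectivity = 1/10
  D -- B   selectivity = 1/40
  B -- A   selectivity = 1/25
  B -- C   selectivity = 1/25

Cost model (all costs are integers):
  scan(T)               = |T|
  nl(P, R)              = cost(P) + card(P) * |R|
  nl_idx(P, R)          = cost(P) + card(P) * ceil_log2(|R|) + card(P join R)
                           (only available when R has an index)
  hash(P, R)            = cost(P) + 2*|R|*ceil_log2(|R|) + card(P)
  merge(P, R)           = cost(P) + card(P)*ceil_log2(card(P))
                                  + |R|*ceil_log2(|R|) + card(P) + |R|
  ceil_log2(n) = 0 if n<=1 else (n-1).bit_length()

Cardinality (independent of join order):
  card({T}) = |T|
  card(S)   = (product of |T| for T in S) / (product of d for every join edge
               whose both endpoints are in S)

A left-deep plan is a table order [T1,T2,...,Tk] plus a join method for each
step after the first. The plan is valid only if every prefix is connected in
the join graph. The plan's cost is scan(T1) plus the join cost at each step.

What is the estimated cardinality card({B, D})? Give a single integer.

Tables in S: B(200), D(150)
Edges inside S: D-B(d=40)
numerator = 200 * 150 = 30000
denominator = 40 = 40
card(S) = 30000 / 40 = 750

750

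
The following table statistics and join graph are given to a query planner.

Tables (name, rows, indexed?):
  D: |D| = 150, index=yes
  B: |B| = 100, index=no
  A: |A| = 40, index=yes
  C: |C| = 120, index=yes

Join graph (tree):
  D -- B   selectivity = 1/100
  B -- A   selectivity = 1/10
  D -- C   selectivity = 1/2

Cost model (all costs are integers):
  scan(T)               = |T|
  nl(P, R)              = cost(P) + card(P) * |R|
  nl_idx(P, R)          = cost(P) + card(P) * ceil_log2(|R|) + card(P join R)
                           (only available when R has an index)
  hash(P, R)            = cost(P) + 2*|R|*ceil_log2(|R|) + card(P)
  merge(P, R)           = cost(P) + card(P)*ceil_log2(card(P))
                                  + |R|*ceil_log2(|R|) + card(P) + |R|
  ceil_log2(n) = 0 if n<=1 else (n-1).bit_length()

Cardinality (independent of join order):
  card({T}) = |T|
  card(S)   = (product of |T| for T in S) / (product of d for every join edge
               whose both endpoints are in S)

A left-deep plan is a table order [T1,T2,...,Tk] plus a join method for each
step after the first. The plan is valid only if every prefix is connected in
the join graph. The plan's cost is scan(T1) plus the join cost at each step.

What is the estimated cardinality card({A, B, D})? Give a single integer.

Tables in S: A(40), B(100), D(150)
Edges inside S: D-B(d=100), B-A(d=10)
numerator = 40 * 100 * 150 = 600000
denominator = 100 * 10 = 1000
card(S) = 600000 / 1000 = 600

600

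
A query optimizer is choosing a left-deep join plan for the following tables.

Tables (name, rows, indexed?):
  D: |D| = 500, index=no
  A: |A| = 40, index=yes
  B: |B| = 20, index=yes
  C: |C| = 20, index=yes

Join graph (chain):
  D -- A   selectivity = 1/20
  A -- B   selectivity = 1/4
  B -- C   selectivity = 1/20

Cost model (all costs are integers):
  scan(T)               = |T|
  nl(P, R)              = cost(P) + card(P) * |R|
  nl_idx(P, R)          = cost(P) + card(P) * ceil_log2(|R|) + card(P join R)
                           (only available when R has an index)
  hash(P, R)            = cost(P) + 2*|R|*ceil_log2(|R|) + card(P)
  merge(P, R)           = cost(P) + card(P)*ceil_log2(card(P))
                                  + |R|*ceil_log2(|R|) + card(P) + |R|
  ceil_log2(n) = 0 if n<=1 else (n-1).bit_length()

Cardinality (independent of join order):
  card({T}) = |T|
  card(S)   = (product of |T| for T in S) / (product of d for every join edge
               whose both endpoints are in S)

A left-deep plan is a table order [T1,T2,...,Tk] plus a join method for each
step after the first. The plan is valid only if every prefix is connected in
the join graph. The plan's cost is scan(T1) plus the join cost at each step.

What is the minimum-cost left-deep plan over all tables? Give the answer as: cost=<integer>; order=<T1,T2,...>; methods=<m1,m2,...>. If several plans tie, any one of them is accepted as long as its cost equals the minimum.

cost=7260; order=B,C,A,D; methods=nl_idx,nl_idx,merge

Selinger DP (subsets sized 1..n):
  {D}: scan cost=500, card=500
  {A}: scan cost=40, card=40
  {B}: scan cost=20, card=20
  {C}: scan cost=20, card=20
  {AD}: card=1000; try (A,hash)→1480, (A,nl_idx)→4500, (D,merge)→5320, (A,merge)→5780, (D,hash)→9080, (D,nl)→20040 …(+1); best=1480 via (A,hash)
  {AB}: card=200; try (B,hash)→280, (A,nl_idx)→340, (A,merge)→420, (B,merge)→440, (B,nl_idx)→440, (A,hash)→520 …(+2); best=280 via (B,hash)
  {BC}: card=20; try (C,nl_idx)→140, (B,nl_idx)→140, (C,hash)→240, (B,hash)→240, (C,merge)→260, (B,merge)→260 …(+2); best=140 via (C,nl_idx)
  {ABD}: card=5000; try (B,hash)→2680, (D,merge)→7080, (D,hash)→9480, (B,nl_idx)→11480, (B,merge)→12600, (B,nl)→21480 …(+1); best=2680 via (B,hash)
  {ABC}: card=200; try (A,nl_idx)→460, (A,merge)→540, (A,hash)→640, (C,hash)→680, (A,nl)→940, (C,nl_idx)→1480 …(+2); best=460 via (A,nl_idx)
  {ABCD}: card=5000; try (D,merge)→7260, (C,hash)→7880, (D,hash)→9660, (C,nl_idx)→32680, (C,merge)→72800, (D,nl)→100460 …(+1); best=7260 via (D,merge)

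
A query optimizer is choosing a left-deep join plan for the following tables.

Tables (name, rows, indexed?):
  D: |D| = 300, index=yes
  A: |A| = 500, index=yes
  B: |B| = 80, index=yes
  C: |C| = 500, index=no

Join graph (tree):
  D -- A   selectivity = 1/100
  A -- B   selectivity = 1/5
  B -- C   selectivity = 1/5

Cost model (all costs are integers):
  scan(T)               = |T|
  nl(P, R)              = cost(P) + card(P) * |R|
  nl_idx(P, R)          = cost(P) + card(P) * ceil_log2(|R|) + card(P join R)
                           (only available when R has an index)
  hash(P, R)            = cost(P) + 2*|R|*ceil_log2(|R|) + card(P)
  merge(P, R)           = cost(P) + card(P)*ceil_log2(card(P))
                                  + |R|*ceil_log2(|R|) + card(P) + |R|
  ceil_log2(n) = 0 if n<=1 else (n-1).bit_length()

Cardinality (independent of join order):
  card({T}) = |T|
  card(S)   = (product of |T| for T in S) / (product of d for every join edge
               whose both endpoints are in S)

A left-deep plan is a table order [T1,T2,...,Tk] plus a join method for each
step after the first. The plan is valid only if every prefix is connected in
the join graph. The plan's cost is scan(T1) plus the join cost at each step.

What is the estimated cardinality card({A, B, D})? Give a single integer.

Tables in S: A(500), B(80), D(300)
Edges inside S: D-A(d=100), A-B(d=5)
numerator = 500 * 80 * 300 = 12000000
denominator = 100 * 5 = 500
card(S) = 12000000 / 500 = 24000

24000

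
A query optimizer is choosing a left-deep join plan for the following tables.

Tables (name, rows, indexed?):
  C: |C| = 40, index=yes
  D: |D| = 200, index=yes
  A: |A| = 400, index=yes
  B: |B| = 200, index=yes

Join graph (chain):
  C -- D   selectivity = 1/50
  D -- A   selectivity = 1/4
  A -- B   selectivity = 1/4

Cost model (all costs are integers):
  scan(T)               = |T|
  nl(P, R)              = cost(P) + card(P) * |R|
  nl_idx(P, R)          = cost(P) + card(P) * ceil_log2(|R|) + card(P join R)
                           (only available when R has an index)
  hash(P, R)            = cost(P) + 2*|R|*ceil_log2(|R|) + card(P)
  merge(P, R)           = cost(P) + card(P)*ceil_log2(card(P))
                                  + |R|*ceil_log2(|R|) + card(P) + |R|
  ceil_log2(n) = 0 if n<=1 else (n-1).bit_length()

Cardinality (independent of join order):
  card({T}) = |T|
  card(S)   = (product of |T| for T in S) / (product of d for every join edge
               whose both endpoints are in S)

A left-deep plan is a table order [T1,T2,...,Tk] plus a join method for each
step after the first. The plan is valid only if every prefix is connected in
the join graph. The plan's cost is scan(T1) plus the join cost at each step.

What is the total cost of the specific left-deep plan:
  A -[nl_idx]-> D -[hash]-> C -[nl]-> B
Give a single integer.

3244080

step 1: scan A: cost=400, card=400
step 2: join D via nl_idx
    card(P join D) = 400*200/(4) = 20000
    cost = 400 + 400*8 + 20000 = 23600
step 3: join C via hash
    card(P join C) = 20000*40/(50) = 16000
    cost = 23600 + 2*40*6 + 20000 = 44080
step 4: join B via nl
    card(P join B) = 16000*200/(4) = 800000
    cost = 44080 + 16000*200 = 3244080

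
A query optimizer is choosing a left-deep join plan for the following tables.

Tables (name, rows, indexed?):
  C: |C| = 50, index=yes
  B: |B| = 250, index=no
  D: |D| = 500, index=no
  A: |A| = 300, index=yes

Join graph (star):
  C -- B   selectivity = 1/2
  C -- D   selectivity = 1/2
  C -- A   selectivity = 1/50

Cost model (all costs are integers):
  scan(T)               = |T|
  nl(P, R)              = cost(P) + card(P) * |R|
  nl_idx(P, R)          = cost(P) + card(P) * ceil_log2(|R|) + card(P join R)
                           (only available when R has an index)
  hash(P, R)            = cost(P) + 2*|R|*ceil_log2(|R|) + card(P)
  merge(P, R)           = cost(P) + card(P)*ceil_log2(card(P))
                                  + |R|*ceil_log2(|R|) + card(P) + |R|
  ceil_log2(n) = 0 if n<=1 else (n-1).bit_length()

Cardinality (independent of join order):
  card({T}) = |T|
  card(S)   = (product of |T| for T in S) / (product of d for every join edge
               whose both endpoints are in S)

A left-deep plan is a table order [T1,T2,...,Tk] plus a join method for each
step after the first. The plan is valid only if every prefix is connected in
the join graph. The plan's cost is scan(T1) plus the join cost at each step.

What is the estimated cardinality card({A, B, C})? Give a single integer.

Tables in S: A(300), B(250), C(50)
Edges inside S: C-B(d=2), C-A(d=50)
numerator = 300 * 250 * 50 = 3750000
denominator = 2 * 50 = 100
card(S) = 3750000 / 100 = 37500

37500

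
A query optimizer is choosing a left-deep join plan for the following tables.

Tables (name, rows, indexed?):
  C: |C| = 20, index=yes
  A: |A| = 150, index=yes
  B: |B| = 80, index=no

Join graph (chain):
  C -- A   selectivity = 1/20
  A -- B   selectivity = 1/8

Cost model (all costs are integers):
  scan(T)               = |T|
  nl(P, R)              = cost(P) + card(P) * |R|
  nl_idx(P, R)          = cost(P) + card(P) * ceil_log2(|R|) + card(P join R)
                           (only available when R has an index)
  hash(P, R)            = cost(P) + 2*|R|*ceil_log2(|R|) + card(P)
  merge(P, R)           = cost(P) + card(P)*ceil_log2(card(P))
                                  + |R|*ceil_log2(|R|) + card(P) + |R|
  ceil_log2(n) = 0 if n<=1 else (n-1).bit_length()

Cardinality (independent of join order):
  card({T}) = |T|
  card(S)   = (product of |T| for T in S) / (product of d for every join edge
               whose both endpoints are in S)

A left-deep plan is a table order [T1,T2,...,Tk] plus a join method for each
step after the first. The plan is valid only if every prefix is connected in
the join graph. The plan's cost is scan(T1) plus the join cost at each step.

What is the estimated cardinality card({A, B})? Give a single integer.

1500

Tables in S: A(150), B(80)
Edges inside S: A-B(d=8)
numerator = 150 * 80 = 12000
denominator = 8 = 8
card(S) = 12000 / 8 = 1500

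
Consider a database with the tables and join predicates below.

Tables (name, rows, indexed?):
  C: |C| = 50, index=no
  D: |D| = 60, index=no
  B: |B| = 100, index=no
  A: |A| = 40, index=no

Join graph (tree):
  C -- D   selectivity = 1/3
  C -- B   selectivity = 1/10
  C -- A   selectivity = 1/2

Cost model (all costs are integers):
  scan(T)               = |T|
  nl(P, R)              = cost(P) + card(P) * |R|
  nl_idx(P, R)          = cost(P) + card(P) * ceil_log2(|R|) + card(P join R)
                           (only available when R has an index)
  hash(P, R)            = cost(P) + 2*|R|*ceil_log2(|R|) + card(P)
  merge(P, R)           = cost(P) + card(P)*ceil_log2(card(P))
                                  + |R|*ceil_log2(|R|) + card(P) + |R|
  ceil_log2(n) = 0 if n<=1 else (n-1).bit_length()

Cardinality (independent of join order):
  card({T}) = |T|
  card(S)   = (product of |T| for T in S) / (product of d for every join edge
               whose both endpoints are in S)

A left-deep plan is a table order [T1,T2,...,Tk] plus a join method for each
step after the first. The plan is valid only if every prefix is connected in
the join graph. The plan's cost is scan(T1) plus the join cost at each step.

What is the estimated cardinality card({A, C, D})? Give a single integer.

20000

Tables in S: A(40), C(50), D(60)
Edges inside S: C-D(d=3), C-A(d=2)
numerator = 40 * 50 * 60 = 120000
denominator = 3 * 2 = 6
card(S) = 120000 / 6 = 20000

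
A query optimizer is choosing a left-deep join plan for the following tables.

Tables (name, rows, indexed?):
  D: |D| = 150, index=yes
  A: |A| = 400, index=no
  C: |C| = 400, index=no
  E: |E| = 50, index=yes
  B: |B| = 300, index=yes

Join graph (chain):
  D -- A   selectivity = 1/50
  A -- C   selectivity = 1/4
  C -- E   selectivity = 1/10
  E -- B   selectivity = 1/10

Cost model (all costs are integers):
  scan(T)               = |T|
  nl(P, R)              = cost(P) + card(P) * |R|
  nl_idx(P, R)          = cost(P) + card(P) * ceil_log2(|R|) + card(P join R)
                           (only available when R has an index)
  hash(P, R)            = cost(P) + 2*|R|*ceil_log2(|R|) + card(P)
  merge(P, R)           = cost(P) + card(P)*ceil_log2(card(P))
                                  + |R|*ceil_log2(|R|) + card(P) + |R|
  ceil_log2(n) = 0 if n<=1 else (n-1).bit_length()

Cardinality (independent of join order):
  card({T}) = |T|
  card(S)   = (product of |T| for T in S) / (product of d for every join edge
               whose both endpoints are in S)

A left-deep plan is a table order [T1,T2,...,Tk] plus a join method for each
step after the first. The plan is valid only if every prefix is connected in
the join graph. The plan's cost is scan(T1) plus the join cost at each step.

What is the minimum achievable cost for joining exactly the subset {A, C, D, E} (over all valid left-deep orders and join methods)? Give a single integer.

132200

Selinger DP over subsets of {A,C,D,E}:
  {D}: scan cost=150, card=150
  {A}: scan cost=400, card=400
  {C}: scan cost=400, card=400
  {E}: scan cost=50, card=50
  {AD}: card=1200; try (D,hash)→3200, (D,nl_idx)→4800, (A,merge)→5500, (D,merge)→5750, (A,hash)→7500, (A,nl)→60150 …(+1); best=3200 via (D,hash)
  {AC}: card=40000; try (C,hash)→8000, (A,hash)→8000, (C,merge)→8400, (A,merge)→8400, (C,nl)→160400, (A,nl)→160400; best=8000 via (C,hash)
  {CE}: card=2000; try (E,hash)→1400, (C,merge)→4400, (E,merge)→4750, (E,nl_idx)→4800, (C,hash)→7300, (C,nl)→20050 …(+1); best=1400 via (E,hash)
  {ACD}: card=120000; try (C,hash)→11600, (C,merge)→21600, (D,hash)→50400, (D,nl_idx)→448000, (C,nl)→483200, (D,merge)→689350 …(+1); best=11600 via (C,hash)
  {ACE}: card=200000; try (A,hash)→10600, (A,merge)→29400, (E,hash)→48600, (E,nl_idx)→448000, (E,merge)→688350, (A,nl)→801400 …(+1); best=10600 via (A,hash)
  {ACDE}: card=600000; try (E,hash)→132200, (D,hash)→213000, (E,nl_idx)→1331600, (E,merge)→2171950, (D,nl_idx)→2210600, (D,merge)→3811950 …(+2); best=132200 via (E,hash)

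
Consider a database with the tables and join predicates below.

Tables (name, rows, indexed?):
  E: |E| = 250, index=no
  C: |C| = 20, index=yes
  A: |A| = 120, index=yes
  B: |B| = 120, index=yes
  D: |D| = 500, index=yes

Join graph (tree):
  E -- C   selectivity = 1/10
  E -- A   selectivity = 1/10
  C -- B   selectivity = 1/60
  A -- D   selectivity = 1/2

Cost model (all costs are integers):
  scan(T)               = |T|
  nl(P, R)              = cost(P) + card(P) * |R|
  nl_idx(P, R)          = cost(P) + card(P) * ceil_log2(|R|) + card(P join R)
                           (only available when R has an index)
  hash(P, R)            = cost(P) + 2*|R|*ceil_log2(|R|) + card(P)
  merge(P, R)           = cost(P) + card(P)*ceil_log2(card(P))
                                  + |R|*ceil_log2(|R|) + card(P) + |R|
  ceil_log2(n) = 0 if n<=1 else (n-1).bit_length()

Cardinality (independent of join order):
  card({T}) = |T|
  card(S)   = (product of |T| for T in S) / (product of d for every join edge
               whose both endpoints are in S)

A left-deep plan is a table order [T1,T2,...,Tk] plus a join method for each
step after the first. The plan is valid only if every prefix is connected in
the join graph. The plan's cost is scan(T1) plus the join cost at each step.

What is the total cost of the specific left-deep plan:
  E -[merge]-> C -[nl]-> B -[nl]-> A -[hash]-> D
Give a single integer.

203620

step 1: scan E: cost=250, card=250
step 2: join C via merge
    card(P join C) = 250*20/(10) = 500
    cost = 250 + 250*8 + 20*5 + 250 + 20 = 2620
step 3: join B via nl
    card(P join B) = 500*120/(60) = 1000
    cost = 2620 + 500*120 = 62620
step 4: join A via nl
    card(P join A) = 1000*120/(10) = 12000
    cost = 62620 + 1000*120 = 182620
step 5: join D via hash
    card(P join D) = 12000*500/(2) = 3000000
    cost = 182620 + 2*500*9 + 12000 = 203620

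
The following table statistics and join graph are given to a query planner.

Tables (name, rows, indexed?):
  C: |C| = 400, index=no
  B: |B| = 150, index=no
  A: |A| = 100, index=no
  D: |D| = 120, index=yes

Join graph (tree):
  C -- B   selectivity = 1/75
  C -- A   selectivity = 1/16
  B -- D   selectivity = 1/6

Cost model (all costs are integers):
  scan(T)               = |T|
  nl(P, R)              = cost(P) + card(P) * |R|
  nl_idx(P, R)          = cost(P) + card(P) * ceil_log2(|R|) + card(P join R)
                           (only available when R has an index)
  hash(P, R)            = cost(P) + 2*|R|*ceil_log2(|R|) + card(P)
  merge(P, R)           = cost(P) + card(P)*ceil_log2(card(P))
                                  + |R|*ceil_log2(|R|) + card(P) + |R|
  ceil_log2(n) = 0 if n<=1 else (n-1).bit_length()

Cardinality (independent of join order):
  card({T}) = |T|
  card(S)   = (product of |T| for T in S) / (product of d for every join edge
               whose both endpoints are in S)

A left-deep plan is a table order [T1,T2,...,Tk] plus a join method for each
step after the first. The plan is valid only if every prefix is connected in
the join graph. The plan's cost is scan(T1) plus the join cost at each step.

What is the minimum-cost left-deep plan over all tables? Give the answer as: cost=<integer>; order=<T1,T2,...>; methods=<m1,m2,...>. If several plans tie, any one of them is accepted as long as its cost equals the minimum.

cost=12080; order=C,B,A,D; methods=hash,hash,hash

Selinger DP (subsets sized 1..n):
  {C}: scan cost=400, card=400
  {B}: scan cost=150, card=150
  {A}: scan cost=100, card=100
  {D}: scan cost=120, card=120
  {BC}: card=800; try (B,hash)→3200, (C,merge)→5500, (B,merge)→5750, (C,hash)→7500, (C,nl)→60150, (B,nl)→60400; best=3200 via (B,hash)
  {AC}: card=2500; try (A,hash)→2200, (C,merge)→4900, (A,merge)→5200, (C,hash)→7400, (C,nl)→40100, (A,nl)→40400; best=2200 via (A,hash)
  {BD}: card=3000; try (D,hash)→1980, (B,merge)→2430, (D,merge)→2460, (B,hash)→2640, (D,nl_idx)→4200, (B,nl)→18120 …(+1); best=1980 via (D,hash)
  {ABC}: card=5000; try (A,hash)→5400, (B,hash)→7100, (A,merge)→12800, (B,merge)→36050, (A,nl)→83200, (B,nl)→377200; best=5400 via (A,hash)
  {BCD}: card=16000; try (D,hash)→5680, (C,hash)→12180, (D,merge)→12960, (D,nl_idx)→24800, (C,merge)→44980, (D,nl)→99200 …(+1); best=5680 via (D,hash)
  {ABCD}: card=100000; try (D,hash)→12080, (A,hash)→23080, (D,merge)→76360, (D,nl_idx)→140400, (A,merge)→246480, (D,nl)→605400 …(+1); best=12080 via (D,hash)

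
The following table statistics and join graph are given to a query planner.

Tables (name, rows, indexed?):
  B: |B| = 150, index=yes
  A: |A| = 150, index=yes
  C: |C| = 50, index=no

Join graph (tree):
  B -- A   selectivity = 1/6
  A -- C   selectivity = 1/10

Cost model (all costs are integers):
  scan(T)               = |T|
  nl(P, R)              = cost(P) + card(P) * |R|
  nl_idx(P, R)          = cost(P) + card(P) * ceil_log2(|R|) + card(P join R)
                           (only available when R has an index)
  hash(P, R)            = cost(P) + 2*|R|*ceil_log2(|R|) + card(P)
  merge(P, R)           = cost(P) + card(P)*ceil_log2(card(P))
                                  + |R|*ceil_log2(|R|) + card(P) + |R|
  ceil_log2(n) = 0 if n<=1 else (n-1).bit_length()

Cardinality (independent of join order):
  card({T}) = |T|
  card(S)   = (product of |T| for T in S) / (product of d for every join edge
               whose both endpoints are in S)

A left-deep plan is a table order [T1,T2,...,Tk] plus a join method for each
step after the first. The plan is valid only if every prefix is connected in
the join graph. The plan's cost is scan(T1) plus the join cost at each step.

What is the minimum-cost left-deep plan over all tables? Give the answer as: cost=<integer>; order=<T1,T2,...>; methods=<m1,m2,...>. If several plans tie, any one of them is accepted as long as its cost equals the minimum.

cost=4050; order=A,C,B; methods=hash,hash

Selinger DP (subsets sized 1..n):
  {B}: scan cost=150, card=150
  {A}: scan cost=150, card=150
  {C}: scan cost=50, card=50
  {AB}: card=3750; try (B,hash)→2700, (A,hash)→2700, (B,merge)→2850, (A,merge)→2850, (B,nl_idx)→5100, (A,nl_idx)→5100 …(+2); best=2700 via (B,hash)
  {AC}: card=750; try (C,hash)→900, (A,nl_idx)→1200, (A,merge)→1750, (C,merge)→1850, (A,hash)→2500, (A,nl)→7550 …(+1); best=900 via (C,hash)
  {ABC}: card=18750; try (B,hash)→4050, (C,hash)→7050, (B,merge)→10500, (B,nl_idx)→25650, (C,merge)→51800, (B,nl)→113400 …(+1); best=4050 via (B,hash)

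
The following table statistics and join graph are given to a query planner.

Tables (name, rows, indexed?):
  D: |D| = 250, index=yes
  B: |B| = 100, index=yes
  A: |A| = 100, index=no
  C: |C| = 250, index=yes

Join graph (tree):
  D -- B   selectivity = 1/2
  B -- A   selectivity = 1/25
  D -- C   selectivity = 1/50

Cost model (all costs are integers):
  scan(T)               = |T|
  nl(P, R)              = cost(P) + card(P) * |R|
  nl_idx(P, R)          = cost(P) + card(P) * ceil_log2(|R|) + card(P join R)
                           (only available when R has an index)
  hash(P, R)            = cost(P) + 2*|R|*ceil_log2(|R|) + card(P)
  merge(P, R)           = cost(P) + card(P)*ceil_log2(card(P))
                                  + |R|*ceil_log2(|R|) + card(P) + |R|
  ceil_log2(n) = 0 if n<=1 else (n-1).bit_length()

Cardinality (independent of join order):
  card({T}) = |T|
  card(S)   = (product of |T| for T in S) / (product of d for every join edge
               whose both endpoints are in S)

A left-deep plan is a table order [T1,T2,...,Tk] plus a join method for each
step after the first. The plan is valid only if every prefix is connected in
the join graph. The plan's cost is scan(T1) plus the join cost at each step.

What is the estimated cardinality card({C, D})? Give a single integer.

Tables in S: C(250), D(250)
Edges inside S: D-C(d=50)
numerator = 250 * 250 = 62500
denominator = 50 = 50
card(S) = 62500 / 50 = 1250

1250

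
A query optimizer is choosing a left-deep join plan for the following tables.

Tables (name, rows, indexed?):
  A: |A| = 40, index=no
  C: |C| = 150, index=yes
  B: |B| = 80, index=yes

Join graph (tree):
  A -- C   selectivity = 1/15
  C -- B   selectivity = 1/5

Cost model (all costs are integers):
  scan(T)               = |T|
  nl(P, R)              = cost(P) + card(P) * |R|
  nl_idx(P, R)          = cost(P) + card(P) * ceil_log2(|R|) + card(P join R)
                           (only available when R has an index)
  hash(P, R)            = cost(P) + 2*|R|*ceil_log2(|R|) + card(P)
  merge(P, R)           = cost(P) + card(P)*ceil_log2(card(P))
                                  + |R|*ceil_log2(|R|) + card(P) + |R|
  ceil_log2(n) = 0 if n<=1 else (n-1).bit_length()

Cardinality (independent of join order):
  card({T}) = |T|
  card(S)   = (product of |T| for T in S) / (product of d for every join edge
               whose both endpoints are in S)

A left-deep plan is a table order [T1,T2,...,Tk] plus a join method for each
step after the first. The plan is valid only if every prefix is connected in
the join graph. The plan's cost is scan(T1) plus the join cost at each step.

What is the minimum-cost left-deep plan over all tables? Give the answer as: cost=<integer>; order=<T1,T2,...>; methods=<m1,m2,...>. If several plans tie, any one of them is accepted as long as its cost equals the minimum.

Selinger DP (subsets sized 1..n):
  {A}: scan cost=40, card=40
  {C}: scan cost=150, card=150
  {B}: scan cost=80, card=80
  {AC}: card=400; try (C,nl_idx)→760, (A,hash)→780, (C,merge)→1670, (A,merge)→1780, (C,hash)→2480, (C,nl)→6040 …(+1); best=760 via (C,nl_idx)
  {BC}: card=2400; try (B,hash)→1420, (C,merge)→2070, (B,merge)→2140, (C,hash)→2560, (C,nl_idx)→3120, (B,nl_idx)→3600 …(+2); best=1420 via (B,hash)
  {ABC}: card=6400; try (B,hash)→2280, (A,hash)→4300, (B,merge)→5400, (B,nl_idx)→9960, (B,nl)→32760, (A,merge)→32900 …(+1); best=2280 via (B,hash)

cost=2280; order=A,C,B; methods=nl_idx,hash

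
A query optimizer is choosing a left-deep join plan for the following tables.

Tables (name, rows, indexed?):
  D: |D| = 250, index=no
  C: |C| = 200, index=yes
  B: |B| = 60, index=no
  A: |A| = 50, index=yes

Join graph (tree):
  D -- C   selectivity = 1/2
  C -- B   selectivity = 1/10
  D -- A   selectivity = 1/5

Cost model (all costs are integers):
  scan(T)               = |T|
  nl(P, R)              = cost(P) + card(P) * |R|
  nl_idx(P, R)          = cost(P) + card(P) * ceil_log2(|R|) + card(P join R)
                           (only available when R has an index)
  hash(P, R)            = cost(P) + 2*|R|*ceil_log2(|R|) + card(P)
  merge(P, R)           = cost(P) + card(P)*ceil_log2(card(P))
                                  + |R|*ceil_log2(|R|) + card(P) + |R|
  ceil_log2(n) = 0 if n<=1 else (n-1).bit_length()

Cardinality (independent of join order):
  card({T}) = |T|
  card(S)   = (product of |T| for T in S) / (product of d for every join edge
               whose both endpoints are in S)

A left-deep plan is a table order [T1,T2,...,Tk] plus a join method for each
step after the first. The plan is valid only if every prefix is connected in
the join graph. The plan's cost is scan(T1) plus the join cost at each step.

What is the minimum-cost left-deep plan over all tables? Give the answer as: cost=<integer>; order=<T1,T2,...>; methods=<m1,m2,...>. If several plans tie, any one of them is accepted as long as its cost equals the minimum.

cost=156920; order=C,B,D,A; methods=hash,hash,hash

Selinger DP (subsets sized 1..n):
  {D}: scan cost=250, card=250
  {C}: scan cost=200, card=200
  {B}: scan cost=60, card=60
  {A}: scan cost=50, card=50
  {CD}: card=25000; try (C,hash)→3700, (D,merge)→4250, (C,merge)→4300, (D,hash)→4400, (C,nl_idx)→27250, (D,nl)→50200 …(+1); best=3700 via (C,hash)
  {AD}: card=2500; try (A,hash)→1100, (D,merge)→2650, (A,merge)→2850, (D,hash)→4100, (A,nl_idx)→4250, (D,nl)→12550 …(+1); best=1100 via (A,hash)
  {BC}: card=1200; try (B,hash)→1120, (C,nl_idx)→1740, (C,merge)→2280, (B,merge)→2420, (C,hash)→3320, (C,nl)→12060 …(+1); best=1120 via (B,hash)
  {BCD}: card=150000; try (D,hash)→6320, (D,merge)→17770, (B,hash)→29420, (D,nl)→301120, (B,merge)→404120, (B,nl)→1503700; best=6320 via (D,hash)
  {ACD}: card=250000; try (C,hash)→6800, (A,hash)→29300, (C,merge)→35400, (C,nl_idx)→271100, (A,nl_idx)→403700, (A,merge)→404050 …(+2); best=6800 via (C,hash)
  {ABCD}: card=1500000; try (A,hash)→156920, (B,hash)→257520, (A,nl_idx)→2406320, (A,merge)→2856670, (B,merge)→4757220, (A,nl)→7506320 …(+1); best=156920 via (A,hash)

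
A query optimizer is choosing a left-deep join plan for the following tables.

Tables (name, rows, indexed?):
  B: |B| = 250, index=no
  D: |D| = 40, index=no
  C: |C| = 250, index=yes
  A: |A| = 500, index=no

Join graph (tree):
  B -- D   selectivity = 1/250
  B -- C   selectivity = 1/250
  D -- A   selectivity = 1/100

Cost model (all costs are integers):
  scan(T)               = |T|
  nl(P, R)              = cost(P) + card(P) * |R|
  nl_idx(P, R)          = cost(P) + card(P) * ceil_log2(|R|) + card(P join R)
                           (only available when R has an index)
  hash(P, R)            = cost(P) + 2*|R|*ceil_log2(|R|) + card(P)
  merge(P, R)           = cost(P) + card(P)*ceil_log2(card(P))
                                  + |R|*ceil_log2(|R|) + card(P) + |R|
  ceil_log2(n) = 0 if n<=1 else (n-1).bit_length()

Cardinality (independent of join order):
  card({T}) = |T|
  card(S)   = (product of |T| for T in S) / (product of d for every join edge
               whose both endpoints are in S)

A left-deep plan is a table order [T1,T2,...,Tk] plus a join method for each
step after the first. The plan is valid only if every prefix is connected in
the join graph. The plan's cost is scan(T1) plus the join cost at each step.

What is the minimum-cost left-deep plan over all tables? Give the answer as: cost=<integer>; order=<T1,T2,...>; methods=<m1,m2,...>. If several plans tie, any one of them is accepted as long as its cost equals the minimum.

Selinger DP (subsets sized 1..n):
  {B}: scan cost=250, card=250
  {D}: scan cost=40, card=40
  {C}: scan cost=250, card=250
  {A}: scan cost=500, card=500
  {BD}: card=40; try (D,hash)→980, (B,merge)→2570, (D,merge)→2780, (B,hash)→4080, (B,nl)→10040, (D,nl)→10250; best=980 via (D,hash)
  {BC}: card=250; try (C,nl_idx)→2500, (C,hash)→4500, (B,hash)→4500, (C,merge)→4750, (B,merge)→4750, (C,nl)→62750 …(+1); best=2500 via (C,nl_idx)
  {AD}: card=200; try (D,hash)→1480, (A,merge)→5320, (D,merge)→5780, (A,hash)→9080, (A,nl)→20040, (D,nl)→20500; best=1480 via (D,hash)
  {BCD}: card=40; try (C,nl_idx)→1340, (D,hash)→3230, (C,merge)→3510, (C,hash)→5020, (D,merge)→5030, (C,nl)→10980 …(+1); best=1340 via (C,nl_idx)
  {ABD}: card=200; try (B,merge)→5530, (B,hash)→5680, (A,merge)→6260, (A,hash)→10020, (A,nl)→20980, (B,nl)→51480; best=5530 via (B,merge)
  {ABCD}: card=200; try (A,merge)→6620, (C,nl_idx)→7330, (C,merge)→9580, (C,hash)→9730, (A,hash)→10380, (A,nl)→21340 …(+1); best=6620 via (A,merge)

cost=6620; order=B,D,C,A; methods=hash,nl_idx,merge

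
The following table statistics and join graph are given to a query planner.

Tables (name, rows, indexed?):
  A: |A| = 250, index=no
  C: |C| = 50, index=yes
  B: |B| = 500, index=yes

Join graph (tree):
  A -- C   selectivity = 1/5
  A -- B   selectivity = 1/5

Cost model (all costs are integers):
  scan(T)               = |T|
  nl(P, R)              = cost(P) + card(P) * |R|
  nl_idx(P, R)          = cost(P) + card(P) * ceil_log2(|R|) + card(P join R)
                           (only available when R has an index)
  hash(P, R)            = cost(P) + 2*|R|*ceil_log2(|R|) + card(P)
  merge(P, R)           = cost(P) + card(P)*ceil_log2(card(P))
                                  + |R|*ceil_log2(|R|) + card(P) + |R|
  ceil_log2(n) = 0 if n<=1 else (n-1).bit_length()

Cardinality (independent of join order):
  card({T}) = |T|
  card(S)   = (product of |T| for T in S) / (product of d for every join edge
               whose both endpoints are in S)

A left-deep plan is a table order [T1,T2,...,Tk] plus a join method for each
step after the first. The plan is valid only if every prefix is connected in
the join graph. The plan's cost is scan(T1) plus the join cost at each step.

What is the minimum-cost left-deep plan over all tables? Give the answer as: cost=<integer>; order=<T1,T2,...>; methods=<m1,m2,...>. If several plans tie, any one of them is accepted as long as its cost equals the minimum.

cost=12600; order=A,C,B; methods=hash,hash

Selinger DP (subsets sized 1..n):
  {A}: scan cost=250, card=250
  {C}: scan cost=50, card=50
  {B}: scan cost=500, card=500
  {AC}: card=2500; try (C,hash)→1100, (A,merge)→2650, (C,merge)→2850, (A,hash)→4100, (C,nl_idx)→4250, (A,nl)→12550 …(+1); best=1100 via (C,hash)
  {AB}: card=25000; try (A,hash)→5000, (B,merge)→7500, (A,merge)→7750, (B,hash)→9500, (B,nl_idx)→27500, (B,nl)→125250 …(+1); best=5000 via (A,hash)
  {ABC}: card=250000; try (B,hash)→12600, (C,hash)→30600, (B,merge)→38600, (B,nl_idx)→273600, (C,nl_idx)→405000, (C,merge)→405350 …(+2); best=12600 via (B,hash)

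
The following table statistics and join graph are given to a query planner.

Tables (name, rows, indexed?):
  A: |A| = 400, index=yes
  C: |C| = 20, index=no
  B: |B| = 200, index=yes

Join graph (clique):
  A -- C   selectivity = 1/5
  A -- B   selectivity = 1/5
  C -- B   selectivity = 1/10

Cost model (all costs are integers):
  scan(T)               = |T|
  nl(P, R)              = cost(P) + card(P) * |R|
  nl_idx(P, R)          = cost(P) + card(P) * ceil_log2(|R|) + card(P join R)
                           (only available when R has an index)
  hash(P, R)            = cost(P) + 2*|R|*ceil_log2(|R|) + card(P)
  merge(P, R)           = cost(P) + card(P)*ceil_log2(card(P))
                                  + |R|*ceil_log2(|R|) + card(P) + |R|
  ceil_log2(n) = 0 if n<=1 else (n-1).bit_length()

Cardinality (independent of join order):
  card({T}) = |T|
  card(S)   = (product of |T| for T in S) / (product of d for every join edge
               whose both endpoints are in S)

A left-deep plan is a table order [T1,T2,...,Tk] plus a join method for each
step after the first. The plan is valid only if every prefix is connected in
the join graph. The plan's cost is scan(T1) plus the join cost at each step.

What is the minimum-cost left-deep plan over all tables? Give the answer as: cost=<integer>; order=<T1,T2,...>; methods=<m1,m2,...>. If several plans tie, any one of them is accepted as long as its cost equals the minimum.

cost=5800; order=A,C,B; methods=hash,hash

Selinger DP (subsets sized 1..n):
  {A}: scan cost=400, card=400
  {C}: scan cost=20, card=20
  {B}: scan cost=200, card=200
  {AC}: card=1600; try (C,hash)→1000, (A,nl_idx)→1800, (A,merge)→4140, (C,merge)→4520, (A,hash)→7240, (A,nl)→8020 …(+1); best=1000 via (C,hash)
  {AB}: card=16000; try (B,hash)→4000, (A,merge)→6000, (B,merge)→6200, (A,hash)→7600, (A,nl_idx)→18000, (B,nl_idx)→19600 …(+2); best=4000 via (B,hash)
  {BC}: card=400; try (B,nl_idx)→580, (C,hash)→600, (B,merge)→1940, (C,merge)→2120, (B,hash)→3240, (B,nl)→4020 …(+1); best=580 via (B,nl_idx)
  {ABC}: card=6400; try (B,hash)→5800, (A,hash)→8180, (A,merge)→8580, (A,nl_idx)→10580, (C,hash)→20200, (B,nl_idx)→20200 …(+5); best=5800 via (B,hash)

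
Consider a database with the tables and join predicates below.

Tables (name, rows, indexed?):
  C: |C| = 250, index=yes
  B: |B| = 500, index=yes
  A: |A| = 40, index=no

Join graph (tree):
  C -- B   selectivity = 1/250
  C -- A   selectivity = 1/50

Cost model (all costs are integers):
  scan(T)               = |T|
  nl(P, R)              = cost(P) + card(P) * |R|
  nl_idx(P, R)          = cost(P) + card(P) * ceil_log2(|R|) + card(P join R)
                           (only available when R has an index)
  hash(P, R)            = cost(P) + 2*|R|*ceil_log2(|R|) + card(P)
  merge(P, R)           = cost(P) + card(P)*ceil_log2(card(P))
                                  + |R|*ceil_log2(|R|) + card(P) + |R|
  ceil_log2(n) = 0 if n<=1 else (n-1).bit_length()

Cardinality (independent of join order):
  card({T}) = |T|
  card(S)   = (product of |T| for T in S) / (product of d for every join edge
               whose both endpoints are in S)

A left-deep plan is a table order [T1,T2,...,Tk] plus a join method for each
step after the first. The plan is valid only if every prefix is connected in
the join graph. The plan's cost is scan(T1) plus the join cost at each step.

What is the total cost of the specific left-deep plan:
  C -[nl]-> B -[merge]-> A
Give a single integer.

130530

step 1: scan C: cost=250, card=250
step 2: join B via nl
    card(P join B) = 250*500/(250) = 500
    cost = 250 + 250*500 = 125250
step 3: join A via merge
    card(P join A) = 500*40/(50) = 400
    cost = 125250 + 500*9 + 40*6 + 500 + 40 = 130530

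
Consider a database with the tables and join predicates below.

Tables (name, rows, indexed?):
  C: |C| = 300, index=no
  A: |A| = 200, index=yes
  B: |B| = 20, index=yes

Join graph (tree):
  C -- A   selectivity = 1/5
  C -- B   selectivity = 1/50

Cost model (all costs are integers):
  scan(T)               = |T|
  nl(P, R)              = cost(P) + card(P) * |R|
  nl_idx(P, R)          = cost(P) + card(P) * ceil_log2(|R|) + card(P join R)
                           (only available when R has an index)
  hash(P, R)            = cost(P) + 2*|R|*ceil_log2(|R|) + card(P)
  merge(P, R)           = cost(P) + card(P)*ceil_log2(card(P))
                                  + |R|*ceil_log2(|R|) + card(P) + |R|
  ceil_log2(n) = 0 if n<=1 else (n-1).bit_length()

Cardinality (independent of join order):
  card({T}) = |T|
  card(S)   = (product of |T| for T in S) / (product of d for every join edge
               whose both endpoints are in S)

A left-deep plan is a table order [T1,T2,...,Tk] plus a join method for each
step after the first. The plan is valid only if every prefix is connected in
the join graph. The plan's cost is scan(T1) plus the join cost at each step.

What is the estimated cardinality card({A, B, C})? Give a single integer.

Tables in S: A(200), B(20), C(300)
Edges inside S: C-A(d=5), C-B(d=50)
numerator = 200 * 20 * 300 = 1200000
denominator = 5 * 50 = 250
card(S) = 1200000 / 250 = 4800

4800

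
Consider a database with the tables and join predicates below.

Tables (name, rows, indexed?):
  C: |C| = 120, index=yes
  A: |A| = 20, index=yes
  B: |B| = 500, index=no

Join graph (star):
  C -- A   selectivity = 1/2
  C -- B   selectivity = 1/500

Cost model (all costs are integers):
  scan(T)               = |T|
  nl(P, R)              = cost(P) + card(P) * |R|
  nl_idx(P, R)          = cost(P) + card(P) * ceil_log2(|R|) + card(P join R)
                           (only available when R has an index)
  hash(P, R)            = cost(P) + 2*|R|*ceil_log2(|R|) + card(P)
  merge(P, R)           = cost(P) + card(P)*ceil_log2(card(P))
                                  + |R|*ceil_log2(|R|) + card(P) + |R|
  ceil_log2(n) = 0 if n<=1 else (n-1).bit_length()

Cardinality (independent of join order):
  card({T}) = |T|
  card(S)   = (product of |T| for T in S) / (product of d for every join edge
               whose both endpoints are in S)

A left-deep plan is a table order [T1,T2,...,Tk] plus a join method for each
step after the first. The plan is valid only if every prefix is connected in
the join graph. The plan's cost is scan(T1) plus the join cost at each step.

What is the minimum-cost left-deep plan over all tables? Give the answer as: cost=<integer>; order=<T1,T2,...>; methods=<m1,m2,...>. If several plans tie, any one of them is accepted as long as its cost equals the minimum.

Selinger DP (subsets sized 1..n):
  {C}: scan cost=120, card=120
  {A}: scan cost=20, card=20
  {B}: scan cost=500, card=500
  {AC}: card=1200; try (A,hash)→440, (C,merge)→1100, (A,merge)→1200, (C,nl_idx)→1360, (C,hash)→1720, (A,nl_idx)→1920 …(+2); best=440 via (A,hash)
  {BC}: card=120; try (C,hash)→2680, (C,nl_idx)→4120, (B,merge)→6080, (C,merge)→6460, (B,hash)→9240, (B,nl)→60120 …(+1); best=2680 via (C,hash)
  {ABC}: card=1200; try (A,hash)→3000, (A,merge)→3760, (A,nl_idx)→4480, (A,nl)→5080, (B,hash)→10640, (B,merge)→19840 …(+1); best=3000 via (A,hash)

cost=3000; order=B,C,A; methods=hash,hash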